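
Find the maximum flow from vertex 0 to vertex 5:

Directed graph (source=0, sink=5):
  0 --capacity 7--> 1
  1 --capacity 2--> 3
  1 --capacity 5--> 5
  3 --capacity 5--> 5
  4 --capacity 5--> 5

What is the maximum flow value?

Computing max flow:
  Flow on (0->1): 7/7
  Flow on (1->3): 2/2
  Flow on (1->5): 5/5
  Flow on (3->5): 2/5
Maximum flow = 7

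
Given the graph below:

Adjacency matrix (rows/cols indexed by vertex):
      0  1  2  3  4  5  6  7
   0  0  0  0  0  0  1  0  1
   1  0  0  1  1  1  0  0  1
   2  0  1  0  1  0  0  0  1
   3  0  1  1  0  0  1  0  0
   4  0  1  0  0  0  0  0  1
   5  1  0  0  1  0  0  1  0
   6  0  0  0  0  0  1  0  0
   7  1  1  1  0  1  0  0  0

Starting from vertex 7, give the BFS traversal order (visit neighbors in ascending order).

BFS from vertex 7 (neighbors processed in ascending order):
Visit order: 7, 0, 1, 2, 4, 5, 3, 6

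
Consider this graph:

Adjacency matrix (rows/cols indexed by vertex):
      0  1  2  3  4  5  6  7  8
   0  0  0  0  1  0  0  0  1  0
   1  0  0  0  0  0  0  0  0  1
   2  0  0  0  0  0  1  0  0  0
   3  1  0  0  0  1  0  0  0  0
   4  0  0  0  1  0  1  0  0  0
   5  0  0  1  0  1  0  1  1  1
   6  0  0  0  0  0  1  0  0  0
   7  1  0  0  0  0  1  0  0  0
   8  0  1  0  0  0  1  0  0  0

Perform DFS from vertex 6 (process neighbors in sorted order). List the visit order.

DFS from vertex 6 (neighbors processed in ascending order):
Visit order: 6, 5, 2, 4, 3, 0, 7, 8, 1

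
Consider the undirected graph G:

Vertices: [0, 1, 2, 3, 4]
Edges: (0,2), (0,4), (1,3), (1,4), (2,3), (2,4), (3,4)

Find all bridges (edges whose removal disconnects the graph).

No bridges found. The graph is 2-edge-connected (no single edge removal disconnects it).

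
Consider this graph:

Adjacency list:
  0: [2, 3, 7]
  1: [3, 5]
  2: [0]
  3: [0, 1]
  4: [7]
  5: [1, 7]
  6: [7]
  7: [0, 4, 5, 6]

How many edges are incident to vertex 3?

Vertex 3 has neighbors [0, 1], so deg(3) = 2.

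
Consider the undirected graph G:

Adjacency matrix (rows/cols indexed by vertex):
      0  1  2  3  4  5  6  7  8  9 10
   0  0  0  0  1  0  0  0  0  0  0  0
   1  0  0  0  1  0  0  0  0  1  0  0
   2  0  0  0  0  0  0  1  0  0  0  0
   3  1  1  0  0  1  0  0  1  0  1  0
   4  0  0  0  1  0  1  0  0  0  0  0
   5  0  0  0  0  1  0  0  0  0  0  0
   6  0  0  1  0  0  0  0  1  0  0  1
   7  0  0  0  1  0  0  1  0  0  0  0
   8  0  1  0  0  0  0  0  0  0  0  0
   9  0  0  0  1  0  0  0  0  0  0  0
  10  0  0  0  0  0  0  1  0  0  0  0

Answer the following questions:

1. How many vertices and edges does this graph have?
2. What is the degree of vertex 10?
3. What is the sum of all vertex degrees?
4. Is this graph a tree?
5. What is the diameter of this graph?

Count: 11 vertices, 10 edges.
Vertex 10 has neighbors [6], degree = 1.
Handshaking lemma: 2 * 10 = 20.
A graph is a tree iff it is connected and has exactly n-1 edges. This graph is connected (all 11 vertices in one component) and has 11-1 = 10 edges. It is a tree.
Diameter (longest shortest path) = 5.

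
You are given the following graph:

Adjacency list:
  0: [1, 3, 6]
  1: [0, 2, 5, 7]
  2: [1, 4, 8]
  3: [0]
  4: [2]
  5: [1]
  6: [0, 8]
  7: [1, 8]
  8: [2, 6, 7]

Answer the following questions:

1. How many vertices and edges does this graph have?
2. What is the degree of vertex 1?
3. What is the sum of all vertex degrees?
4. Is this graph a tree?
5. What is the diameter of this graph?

Count: 9 vertices, 10 edges.
Vertex 1 has neighbors [0, 2, 5, 7], degree = 4.
Handshaking lemma: 2 * 10 = 20.
A tree on 9 vertices has 8 edges. This graph has 10 edges (2 extra). Not a tree.
Diameter (longest shortest path) = 4.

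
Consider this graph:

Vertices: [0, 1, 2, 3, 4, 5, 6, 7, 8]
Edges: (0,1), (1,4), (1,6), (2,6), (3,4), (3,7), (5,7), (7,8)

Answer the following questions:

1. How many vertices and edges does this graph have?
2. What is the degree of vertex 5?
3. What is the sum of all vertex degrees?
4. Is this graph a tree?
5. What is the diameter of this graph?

Count: 9 vertices, 8 edges.
Vertex 5 has neighbors [7], degree = 1.
Handshaking lemma: 2 * 8 = 16.
A graph is a tree iff it is connected and has exactly n-1 edges. This graph is connected (all 9 vertices in one component) and has 9-1 = 8 edges. It is a tree.
Diameter (longest shortest path) = 6.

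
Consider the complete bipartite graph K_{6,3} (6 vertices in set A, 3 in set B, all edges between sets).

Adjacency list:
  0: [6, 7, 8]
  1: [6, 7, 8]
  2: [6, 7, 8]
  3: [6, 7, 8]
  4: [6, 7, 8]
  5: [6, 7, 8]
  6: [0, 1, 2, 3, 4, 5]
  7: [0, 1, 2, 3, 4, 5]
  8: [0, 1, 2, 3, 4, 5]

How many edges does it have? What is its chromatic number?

K_{6,3} has 6 * 3 = 18 edges.
Bipartite graphs have chromatic number 2 (color each partition differently).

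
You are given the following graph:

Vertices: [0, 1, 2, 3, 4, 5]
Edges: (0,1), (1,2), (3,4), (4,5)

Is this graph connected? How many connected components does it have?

Checking connectivity: the graph has 2 connected component(s).
Components: [[0, 1, 2], [3, 4, 5]]. The graph is NOT connected.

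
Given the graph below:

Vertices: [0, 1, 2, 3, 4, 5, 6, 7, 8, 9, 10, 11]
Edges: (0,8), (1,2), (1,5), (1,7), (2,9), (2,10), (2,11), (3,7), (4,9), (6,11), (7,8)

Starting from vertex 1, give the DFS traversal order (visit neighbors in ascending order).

DFS from vertex 1 (neighbors processed in ascending order):
Visit order: 1, 2, 9, 4, 10, 11, 6, 5, 7, 3, 8, 0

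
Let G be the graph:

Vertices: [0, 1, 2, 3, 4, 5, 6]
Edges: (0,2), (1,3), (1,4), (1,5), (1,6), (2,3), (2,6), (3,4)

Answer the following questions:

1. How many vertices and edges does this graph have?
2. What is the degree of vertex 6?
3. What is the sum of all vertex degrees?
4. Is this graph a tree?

Count: 7 vertices, 8 edges.
Vertex 6 has neighbors [1, 2], degree = 2.
Handshaking lemma: 2 * 8 = 16.
A tree on 7 vertices has 6 edges. This graph has 8 edges (2 extra). Not a tree.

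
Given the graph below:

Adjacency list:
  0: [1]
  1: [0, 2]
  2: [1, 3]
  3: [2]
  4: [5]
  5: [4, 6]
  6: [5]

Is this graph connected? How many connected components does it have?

Checking connectivity: the graph has 2 connected component(s).
Components: [[0, 1, 2, 3], [4, 5, 6]]. The graph is NOT connected.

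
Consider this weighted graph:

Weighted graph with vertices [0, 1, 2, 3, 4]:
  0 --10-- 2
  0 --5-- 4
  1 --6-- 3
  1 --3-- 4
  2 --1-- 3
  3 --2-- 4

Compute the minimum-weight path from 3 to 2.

Using Dijkstra's algorithm from vertex 3:
Shortest path: 3 -> 2
Total weight: 1 = 1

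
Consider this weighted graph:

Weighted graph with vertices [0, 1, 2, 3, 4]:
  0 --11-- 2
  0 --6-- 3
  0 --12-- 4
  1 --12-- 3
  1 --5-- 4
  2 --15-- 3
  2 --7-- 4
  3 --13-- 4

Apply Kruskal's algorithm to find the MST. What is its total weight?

Applying Kruskal's algorithm (sort edges by weight, add if no cycle):
  Add (1,4) w=5
  Add (0,3) w=6
  Add (2,4) w=7
  Add (0,2) w=11
  Skip (0,4) w=12 (creates cycle)
  Skip (1,3) w=12 (creates cycle)
  Skip (3,4) w=13 (creates cycle)
  Skip (2,3) w=15 (creates cycle)
MST weight = 29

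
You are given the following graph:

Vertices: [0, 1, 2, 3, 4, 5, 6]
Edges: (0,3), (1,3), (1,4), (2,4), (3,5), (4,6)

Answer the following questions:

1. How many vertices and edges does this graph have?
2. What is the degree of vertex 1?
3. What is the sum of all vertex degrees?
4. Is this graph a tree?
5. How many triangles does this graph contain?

Count: 7 vertices, 6 edges.
Vertex 1 has neighbors [3, 4], degree = 2.
Handshaking lemma: 2 * 6 = 12.
A graph is a tree iff it is connected and has exactly n-1 edges. This graph is connected (all 7 vertices in one component) and has 7-1 = 6 edges. It is a tree.
Number of triangles = 0.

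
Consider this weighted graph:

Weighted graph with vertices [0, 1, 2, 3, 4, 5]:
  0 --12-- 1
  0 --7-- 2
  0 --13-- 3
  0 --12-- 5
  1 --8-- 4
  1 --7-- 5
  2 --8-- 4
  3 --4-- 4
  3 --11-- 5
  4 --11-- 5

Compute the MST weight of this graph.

Applying Kruskal's algorithm (sort edges by weight, add if no cycle):
  Add (3,4) w=4
  Add (0,2) w=7
  Add (1,5) w=7
  Add (1,4) w=8
  Add (2,4) w=8
  Skip (3,5) w=11 (creates cycle)
  Skip (4,5) w=11 (creates cycle)
  Skip (0,1) w=12 (creates cycle)
  Skip (0,5) w=12 (creates cycle)
  Skip (0,3) w=13 (creates cycle)
MST weight = 34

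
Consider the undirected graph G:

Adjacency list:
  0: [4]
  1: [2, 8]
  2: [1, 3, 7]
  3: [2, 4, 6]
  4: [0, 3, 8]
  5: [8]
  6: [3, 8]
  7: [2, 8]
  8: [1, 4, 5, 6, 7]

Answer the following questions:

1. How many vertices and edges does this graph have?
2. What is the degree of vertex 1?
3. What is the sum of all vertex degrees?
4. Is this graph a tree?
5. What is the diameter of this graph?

Count: 9 vertices, 11 edges.
Vertex 1 has neighbors [2, 8], degree = 2.
Handshaking lemma: 2 * 11 = 22.
A tree on 9 vertices has 8 edges. This graph has 11 edges (3 extra). Not a tree.
Diameter (longest shortest path) = 3.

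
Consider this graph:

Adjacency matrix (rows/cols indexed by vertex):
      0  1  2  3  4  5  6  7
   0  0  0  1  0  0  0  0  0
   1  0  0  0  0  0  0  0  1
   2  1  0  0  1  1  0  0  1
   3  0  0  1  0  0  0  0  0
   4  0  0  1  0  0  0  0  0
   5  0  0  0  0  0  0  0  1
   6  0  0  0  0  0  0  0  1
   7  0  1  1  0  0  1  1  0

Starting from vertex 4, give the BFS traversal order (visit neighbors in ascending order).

BFS from vertex 4 (neighbors processed in ascending order):
Visit order: 4, 2, 0, 3, 7, 1, 5, 6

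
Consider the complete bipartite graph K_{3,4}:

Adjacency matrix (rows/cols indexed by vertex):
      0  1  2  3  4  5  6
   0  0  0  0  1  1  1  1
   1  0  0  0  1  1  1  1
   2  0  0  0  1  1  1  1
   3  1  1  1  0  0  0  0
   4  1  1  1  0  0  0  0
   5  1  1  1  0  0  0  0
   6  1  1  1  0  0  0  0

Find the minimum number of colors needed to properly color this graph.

K_{3,4} is bipartite: vertices split into two independent sets of size 3 and 4.
Color one set 0, the other 1. No adjacent vertices share a color.
Chromatic number = 2.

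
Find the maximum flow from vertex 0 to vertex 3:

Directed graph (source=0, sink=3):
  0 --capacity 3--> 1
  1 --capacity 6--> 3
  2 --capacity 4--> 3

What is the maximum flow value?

Computing max flow:
  Flow on (0->1): 3/3
  Flow on (1->3): 3/6
Maximum flow = 3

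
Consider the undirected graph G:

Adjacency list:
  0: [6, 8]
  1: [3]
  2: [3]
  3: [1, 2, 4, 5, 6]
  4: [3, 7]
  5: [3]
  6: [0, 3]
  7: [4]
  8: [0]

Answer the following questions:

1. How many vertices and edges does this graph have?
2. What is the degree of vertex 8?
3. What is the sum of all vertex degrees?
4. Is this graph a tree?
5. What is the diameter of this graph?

Count: 9 vertices, 8 edges.
Vertex 8 has neighbors [0], degree = 1.
Handshaking lemma: 2 * 8 = 16.
A graph is a tree iff it is connected and has exactly n-1 edges. This graph is connected (all 9 vertices in one component) and has 9-1 = 8 edges. It is a tree.
Diameter (longest shortest path) = 5.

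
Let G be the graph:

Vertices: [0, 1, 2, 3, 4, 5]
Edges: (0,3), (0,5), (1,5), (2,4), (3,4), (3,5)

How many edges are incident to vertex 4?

Vertex 4 has neighbors [2, 3], so deg(4) = 2.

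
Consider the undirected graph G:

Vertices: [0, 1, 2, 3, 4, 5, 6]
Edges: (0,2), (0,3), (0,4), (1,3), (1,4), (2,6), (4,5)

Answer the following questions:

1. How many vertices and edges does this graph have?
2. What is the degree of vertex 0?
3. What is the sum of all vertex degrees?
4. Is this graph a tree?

Count: 7 vertices, 7 edges.
Vertex 0 has neighbors [2, 3, 4], degree = 3.
Handshaking lemma: 2 * 7 = 14.
A tree on 7 vertices has 6 edges. This graph has 7 edges (1 extra). Not a tree.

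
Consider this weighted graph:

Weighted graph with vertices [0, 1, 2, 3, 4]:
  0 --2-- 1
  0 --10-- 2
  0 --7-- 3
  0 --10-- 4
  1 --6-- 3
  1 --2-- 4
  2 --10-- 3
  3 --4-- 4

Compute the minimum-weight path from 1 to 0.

Using Dijkstra's algorithm from vertex 1:
Shortest path: 1 -> 0
Total weight: 2 = 2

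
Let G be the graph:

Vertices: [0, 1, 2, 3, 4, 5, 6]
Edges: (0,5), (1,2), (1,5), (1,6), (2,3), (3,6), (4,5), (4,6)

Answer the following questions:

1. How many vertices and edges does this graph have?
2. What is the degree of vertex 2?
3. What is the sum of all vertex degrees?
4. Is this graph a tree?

Count: 7 vertices, 8 edges.
Vertex 2 has neighbors [1, 3], degree = 2.
Handshaking lemma: 2 * 8 = 16.
A tree on 7 vertices has 6 edges. This graph has 8 edges (2 extra). Not a tree.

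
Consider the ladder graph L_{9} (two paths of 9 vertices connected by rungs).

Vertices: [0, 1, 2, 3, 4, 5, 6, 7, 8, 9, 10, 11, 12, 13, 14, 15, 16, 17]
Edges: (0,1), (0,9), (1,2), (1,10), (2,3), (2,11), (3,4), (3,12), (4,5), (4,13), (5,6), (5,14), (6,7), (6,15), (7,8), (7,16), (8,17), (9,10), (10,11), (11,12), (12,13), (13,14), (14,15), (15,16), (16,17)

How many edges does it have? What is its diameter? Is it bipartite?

Ladder graph L_{9}: 9 rungs + 2 * (9-1) path edges = 9 + 16 = 25 edges.
Diameter = 9.
Ladder graphs are bipartite (alternating coloring along each path).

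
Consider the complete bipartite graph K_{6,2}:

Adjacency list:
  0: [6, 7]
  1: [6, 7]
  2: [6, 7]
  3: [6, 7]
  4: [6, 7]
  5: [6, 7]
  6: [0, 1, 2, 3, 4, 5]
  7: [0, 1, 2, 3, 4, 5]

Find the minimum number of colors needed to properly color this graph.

K_{6,2} is bipartite: vertices split into two independent sets of size 6 and 2.
Color one set 0, the other 1. No adjacent vertices share a color.
Chromatic number = 2.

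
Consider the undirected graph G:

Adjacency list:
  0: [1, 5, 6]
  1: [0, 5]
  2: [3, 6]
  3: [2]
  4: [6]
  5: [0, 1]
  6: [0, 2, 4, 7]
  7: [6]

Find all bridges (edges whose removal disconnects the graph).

A bridge is an edge whose removal increases the number of connected components.
Bridges found: (0,6), (2,3), (2,6), (4,6), (6,7)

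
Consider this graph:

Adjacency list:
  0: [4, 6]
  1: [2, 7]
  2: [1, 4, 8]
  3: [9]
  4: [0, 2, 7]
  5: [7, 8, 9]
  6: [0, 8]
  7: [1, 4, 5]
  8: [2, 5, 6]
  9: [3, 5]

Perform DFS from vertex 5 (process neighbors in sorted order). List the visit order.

DFS from vertex 5 (neighbors processed in ascending order):
Visit order: 5, 7, 1, 2, 4, 0, 6, 8, 9, 3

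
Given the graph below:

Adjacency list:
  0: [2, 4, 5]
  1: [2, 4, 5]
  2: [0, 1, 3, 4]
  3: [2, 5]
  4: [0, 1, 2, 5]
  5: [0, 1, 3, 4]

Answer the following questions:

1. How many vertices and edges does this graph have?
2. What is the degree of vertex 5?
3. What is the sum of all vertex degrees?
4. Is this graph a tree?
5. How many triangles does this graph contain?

Count: 6 vertices, 10 edges.
Vertex 5 has neighbors [0, 1, 3, 4], degree = 4.
Handshaking lemma: 2 * 10 = 20.
A tree on 6 vertices has 5 edges. This graph has 10 edges (5 extra). Not a tree.
Number of triangles = 4.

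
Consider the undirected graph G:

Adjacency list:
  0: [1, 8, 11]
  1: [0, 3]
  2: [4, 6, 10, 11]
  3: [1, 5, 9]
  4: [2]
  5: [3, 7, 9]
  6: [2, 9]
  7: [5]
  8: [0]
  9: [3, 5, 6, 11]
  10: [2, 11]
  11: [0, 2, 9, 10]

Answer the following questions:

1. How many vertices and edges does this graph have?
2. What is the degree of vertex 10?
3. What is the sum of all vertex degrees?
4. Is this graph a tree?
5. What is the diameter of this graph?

Count: 12 vertices, 15 edges.
Vertex 10 has neighbors [2, 11], degree = 2.
Handshaking lemma: 2 * 15 = 30.
A tree on 12 vertices has 11 edges. This graph has 15 edges (4 extra). Not a tree.
Diameter (longest shortest path) = 5.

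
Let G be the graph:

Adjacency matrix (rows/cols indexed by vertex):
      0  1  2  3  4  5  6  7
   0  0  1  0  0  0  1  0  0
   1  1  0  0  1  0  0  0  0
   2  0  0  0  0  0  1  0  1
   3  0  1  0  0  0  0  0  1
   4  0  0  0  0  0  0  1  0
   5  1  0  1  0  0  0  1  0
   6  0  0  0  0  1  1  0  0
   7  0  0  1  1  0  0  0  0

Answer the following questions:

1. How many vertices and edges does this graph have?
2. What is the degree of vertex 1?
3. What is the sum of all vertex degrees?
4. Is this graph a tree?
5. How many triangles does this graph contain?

Count: 8 vertices, 8 edges.
Vertex 1 has neighbors [0, 3], degree = 2.
Handshaking lemma: 2 * 8 = 16.
A tree on 8 vertices has 7 edges. This graph has 8 edges (1 extra). Not a tree.
Number of triangles = 0.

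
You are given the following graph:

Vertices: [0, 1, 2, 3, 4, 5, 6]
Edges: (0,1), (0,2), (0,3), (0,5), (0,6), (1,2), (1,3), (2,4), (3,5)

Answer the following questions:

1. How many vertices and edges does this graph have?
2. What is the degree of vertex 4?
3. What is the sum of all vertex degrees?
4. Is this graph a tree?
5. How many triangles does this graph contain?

Count: 7 vertices, 9 edges.
Vertex 4 has neighbors [2], degree = 1.
Handshaking lemma: 2 * 9 = 18.
A tree on 7 vertices has 6 edges. This graph has 9 edges (3 extra). Not a tree.
Number of triangles = 3.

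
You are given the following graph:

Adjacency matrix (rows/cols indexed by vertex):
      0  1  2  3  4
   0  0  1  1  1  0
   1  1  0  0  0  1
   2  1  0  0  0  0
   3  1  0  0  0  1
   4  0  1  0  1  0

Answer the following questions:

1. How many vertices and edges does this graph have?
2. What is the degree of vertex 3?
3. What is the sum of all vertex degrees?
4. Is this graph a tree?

Count: 5 vertices, 5 edges.
Vertex 3 has neighbors [0, 4], degree = 2.
Handshaking lemma: 2 * 5 = 10.
A tree on 5 vertices has 4 edges. This graph has 5 edges (1 extra). Not a tree.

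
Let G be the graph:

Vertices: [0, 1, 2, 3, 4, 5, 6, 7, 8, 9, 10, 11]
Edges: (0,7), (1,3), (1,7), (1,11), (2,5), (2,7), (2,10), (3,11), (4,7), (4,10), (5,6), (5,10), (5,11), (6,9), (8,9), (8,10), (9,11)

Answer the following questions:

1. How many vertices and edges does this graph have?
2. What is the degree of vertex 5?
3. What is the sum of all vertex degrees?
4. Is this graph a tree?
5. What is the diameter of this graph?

Count: 12 vertices, 17 edges.
Vertex 5 has neighbors [2, 6, 10, 11], degree = 4.
Handshaking lemma: 2 * 17 = 34.
A tree on 12 vertices has 11 edges. This graph has 17 edges (6 extra). Not a tree.
Diameter (longest shortest path) = 4.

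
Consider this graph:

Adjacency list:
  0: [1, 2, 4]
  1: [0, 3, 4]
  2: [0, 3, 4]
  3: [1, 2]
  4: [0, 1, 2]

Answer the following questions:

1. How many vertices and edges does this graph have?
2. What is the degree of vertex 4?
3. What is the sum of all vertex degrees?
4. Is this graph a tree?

Count: 5 vertices, 7 edges.
Vertex 4 has neighbors [0, 1, 2], degree = 3.
Handshaking lemma: 2 * 7 = 14.
A tree on 5 vertices has 4 edges. This graph has 7 edges (3 extra). Not a tree.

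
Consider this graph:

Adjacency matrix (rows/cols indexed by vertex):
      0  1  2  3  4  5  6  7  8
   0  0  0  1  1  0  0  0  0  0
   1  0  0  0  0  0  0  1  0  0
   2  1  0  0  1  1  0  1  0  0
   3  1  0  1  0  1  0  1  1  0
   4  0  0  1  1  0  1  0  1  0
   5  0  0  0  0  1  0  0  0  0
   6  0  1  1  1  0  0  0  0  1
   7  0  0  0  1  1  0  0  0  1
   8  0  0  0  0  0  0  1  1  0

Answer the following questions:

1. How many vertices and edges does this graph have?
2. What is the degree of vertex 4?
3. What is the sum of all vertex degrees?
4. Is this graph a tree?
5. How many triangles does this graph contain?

Count: 9 vertices, 13 edges.
Vertex 4 has neighbors [2, 3, 5, 7], degree = 4.
Handshaking lemma: 2 * 13 = 26.
A tree on 9 vertices has 8 edges. This graph has 13 edges (5 extra). Not a tree.
Number of triangles = 4.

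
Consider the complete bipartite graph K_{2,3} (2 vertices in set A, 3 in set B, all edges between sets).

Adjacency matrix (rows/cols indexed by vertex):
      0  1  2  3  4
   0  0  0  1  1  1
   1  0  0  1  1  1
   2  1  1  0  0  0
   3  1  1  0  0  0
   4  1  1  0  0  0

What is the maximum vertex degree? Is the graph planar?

Set-A vertices have degree 3; set-B vertices have degree 2. Maximum degree = max(2,3) = 3.
min(2,3) <= 2, so K_{2,3} avoids a K_{3,3} subdivision and is planar.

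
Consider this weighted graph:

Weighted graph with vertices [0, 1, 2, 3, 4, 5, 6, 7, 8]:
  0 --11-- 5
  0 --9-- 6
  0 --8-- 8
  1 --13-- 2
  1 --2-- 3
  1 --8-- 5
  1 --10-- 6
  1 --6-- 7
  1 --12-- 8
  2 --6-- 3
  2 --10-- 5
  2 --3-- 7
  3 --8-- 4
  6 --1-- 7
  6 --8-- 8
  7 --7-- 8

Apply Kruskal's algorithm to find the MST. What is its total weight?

Applying Kruskal's algorithm (sort edges by weight, add if no cycle):
  Add (6,7) w=1
  Add (1,3) w=2
  Add (2,7) w=3
  Add (1,7) w=6
  Skip (2,3) w=6 (creates cycle)
  Add (7,8) w=7
  Add (0,8) w=8
  Add (1,5) w=8
  Add (3,4) w=8
  Skip (6,8) w=8 (creates cycle)
  Skip (0,6) w=9 (creates cycle)
  Skip (1,6) w=10 (creates cycle)
  Skip (2,5) w=10 (creates cycle)
  Skip (0,5) w=11 (creates cycle)
  Skip (1,8) w=12 (creates cycle)
  Skip (1,2) w=13 (creates cycle)
MST weight = 43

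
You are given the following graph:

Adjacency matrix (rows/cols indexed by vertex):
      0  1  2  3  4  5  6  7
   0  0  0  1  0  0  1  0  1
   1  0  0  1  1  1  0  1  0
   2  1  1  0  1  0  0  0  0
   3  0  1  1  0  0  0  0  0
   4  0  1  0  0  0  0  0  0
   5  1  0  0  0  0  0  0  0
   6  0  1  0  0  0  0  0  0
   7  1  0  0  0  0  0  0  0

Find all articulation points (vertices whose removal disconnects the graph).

An articulation point is a vertex whose removal disconnects the graph.
Articulation points: [0, 1, 2]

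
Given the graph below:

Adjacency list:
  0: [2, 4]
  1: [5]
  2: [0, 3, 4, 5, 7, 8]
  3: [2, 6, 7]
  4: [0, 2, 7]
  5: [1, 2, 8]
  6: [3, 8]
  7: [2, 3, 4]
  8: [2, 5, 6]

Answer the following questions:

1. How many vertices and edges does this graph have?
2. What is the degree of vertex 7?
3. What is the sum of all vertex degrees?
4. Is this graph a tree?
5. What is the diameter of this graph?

Count: 9 vertices, 13 edges.
Vertex 7 has neighbors [2, 3, 4], degree = 3.
Handshaking lemma: 2 * 13 = 26.
A tree on 9 vertices has 8 edges. This graph has 13 edges (5 extra). Not a tree.
Diameter (longest shortest path) = 3.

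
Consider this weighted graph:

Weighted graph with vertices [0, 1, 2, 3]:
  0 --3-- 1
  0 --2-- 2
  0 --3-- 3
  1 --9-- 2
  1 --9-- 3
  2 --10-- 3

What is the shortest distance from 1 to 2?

Using Dijkstra's algorithm from vertex 1:
Shortest path: 1 -> 0 -> 2
Total weight: 3 + 2 = 5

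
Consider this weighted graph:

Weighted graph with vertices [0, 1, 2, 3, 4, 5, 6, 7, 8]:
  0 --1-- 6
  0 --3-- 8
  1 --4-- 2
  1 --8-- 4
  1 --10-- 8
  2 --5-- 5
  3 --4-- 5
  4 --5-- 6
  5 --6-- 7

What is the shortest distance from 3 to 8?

Using Dijkstra's algorithm from vertex 3:
Shortest path: 3 -> 5 -> 2 -> 1 -> 8
Total weight: 4 + 5 + 4 + 10 = 23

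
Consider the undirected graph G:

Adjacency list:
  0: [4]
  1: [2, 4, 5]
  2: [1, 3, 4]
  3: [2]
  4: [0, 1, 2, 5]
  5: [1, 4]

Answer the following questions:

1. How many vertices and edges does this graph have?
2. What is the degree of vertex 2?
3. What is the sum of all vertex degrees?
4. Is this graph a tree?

Count: 6 vertices, 7 edges.
Vertex 2 has neighbors [1, 3, 4], degree = 3.
Handshaking lemma: 2 * 7 = 14.
A tree on 6 vertices has 5 edges. This graph has 7 edges (2 extra). Not a tree.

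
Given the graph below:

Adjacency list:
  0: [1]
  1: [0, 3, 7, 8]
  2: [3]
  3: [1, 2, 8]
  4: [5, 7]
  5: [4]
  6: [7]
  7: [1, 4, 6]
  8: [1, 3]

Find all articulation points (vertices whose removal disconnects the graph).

An articulation point is a vertex whose removal disconnects the graph.
Articulation points: [1, 3, 4, 7]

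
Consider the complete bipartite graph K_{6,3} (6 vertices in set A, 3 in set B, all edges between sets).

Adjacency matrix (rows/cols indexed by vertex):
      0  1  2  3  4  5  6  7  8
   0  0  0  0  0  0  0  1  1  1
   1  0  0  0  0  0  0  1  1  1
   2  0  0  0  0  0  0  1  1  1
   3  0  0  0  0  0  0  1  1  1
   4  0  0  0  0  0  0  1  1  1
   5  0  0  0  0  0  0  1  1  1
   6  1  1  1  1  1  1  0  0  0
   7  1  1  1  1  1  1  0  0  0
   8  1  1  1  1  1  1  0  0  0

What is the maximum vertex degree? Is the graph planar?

Set-A vertices have degree 3; set-B vertices have degree 6. Maximum degree = max(6,3) = 6.
K_{6,3} contains K_{3,3} as a subgraph (since both sides have >= 3 vertices); by Kuratowski's theorem it is not planar.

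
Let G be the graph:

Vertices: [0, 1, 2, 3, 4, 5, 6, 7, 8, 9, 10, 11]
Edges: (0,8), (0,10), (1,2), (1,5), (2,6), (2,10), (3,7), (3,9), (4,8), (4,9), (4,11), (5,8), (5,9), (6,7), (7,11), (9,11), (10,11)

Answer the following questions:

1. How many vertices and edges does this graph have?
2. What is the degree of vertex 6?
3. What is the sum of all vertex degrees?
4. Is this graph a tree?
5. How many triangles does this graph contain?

Count: 12 vertices, 17 edges.
Vertex 6 has neighbors [2, 7], degree = 2.
Handshaking lemma: 2 * 17 = 34.
A tree on 12 vertices has 11 edges. This graph has 17 edges (6 extra). Not a tree.
Number of triangles = 1.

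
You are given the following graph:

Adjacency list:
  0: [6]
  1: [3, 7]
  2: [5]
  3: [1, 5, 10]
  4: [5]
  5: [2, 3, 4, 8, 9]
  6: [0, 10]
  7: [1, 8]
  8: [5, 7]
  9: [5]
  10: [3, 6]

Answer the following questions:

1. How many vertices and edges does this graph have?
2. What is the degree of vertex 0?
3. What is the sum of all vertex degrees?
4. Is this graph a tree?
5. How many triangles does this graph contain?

Count: 11 vertices, 11 edges.
Vertex 0 has neighbors [6], degree = 1.
Handshaking lemma: 2 * 11 = 22.
A tree on 11 vertices has 10 edges. This graph has 11 edges (1 extra). Not a tree.
Number of triangles = 0.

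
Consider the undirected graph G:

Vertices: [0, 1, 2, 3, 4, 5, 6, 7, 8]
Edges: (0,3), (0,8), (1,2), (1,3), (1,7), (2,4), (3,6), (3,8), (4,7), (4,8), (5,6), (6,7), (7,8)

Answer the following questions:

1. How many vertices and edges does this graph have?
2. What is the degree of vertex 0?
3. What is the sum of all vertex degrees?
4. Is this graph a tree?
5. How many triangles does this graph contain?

Count: 9 vertices, 13 edges.
Vertex 0 has neighbors [3, 8], degree = 2.
Handshaking lemma: 2 * 13 = 26.
A tree on 9 vertices has 8 edges. This graph has 13 edges (5 extra). Not a tree.
Number of triangles = 2.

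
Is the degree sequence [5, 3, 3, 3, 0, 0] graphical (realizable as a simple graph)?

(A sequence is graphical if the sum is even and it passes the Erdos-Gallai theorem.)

Sum of degrees = 14. Sum is even but fails Erdos-Gallai. The sequence is NOT graphical.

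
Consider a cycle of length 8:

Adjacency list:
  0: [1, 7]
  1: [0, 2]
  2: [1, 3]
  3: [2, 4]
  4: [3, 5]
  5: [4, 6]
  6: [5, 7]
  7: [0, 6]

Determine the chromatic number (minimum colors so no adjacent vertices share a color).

This is an even cycle (C_8). Even cycles are bipartite.
Chromatic number = 2.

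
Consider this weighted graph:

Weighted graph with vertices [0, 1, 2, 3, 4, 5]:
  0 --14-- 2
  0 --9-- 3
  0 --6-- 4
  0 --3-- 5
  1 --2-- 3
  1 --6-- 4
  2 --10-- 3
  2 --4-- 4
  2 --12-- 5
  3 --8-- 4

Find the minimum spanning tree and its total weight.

Applying Kruskal's algorithm (sort edges by weight, add if no cycle):
  Add (1,3) w=2
  Add (0,5) w=3
  Add (2,4) w=4
  Add (0,4) w=6
  Add (1,4) w=6
  Skip (3,4) w=8 (creates cycle)
  Skip (0,3) w=9 (creates cycle)
  Skip (2,3) w=10 (creates cycle)
  Skip (2,5) w=12 (creates cycle)
  Skip (0,2) w=14 (creates cycle)
MST weight = 21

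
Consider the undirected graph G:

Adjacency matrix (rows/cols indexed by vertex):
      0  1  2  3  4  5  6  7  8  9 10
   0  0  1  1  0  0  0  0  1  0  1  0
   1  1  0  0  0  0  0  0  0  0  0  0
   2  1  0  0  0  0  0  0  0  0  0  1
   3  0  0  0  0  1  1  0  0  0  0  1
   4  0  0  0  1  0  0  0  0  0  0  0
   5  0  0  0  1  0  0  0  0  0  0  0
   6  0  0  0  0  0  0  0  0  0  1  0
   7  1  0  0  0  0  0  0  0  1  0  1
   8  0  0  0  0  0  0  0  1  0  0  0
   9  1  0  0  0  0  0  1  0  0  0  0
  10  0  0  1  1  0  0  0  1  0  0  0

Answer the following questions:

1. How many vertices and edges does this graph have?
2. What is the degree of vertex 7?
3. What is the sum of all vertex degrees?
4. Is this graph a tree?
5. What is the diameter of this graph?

Count: 11 vertices, 11 edges.
Vertex 7 has neighbors [0, 8, 10], degree = 3.
Handshaking lemma: 2 * 11 = 22.
A tree on 11 vertices has 10 edges. This graph has 11 edges (1 extra). Not a tree.
Diameter (longest shortest path) = 6.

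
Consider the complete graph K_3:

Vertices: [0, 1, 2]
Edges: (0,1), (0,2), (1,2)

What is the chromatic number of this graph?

In K_3, every vertex is adjacent to every other vertex.
Each vertex needs a unique color.
Chromatic number = 3.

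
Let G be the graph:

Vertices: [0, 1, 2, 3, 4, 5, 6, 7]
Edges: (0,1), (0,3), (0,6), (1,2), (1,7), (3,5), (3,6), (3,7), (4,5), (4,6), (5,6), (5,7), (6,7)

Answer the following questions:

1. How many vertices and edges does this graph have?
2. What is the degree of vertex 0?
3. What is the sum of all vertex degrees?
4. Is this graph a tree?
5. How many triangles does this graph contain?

Count: 8 vertices, 13 edges.
Vertex 0 has neighbors [1, 3, 6], degree = 3.
Handshaking lemma: 2 * 13 = 26.
A tree on 8 vertices has 7 edges. This graph has 13 edges (6 extra). Not a tree.
Number of triangles = 6.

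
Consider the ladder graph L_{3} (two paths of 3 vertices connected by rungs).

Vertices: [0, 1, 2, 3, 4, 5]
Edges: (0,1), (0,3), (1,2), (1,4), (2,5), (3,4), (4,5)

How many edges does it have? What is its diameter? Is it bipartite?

Ladder graph L_{3}: 3 rungs + 2 * (3-1) path edges = 3 + 4 = 7 edges.
Diameter = 3.
Ladder graphs are bipartite (alternating coloring along each path).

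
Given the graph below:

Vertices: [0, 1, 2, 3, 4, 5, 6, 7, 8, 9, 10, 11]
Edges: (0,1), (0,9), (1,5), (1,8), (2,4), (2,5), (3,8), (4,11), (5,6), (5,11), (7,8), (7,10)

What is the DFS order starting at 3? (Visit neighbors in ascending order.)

DFS from vertex 3 (neighbors processed in ascending order):
Visit order: 3, 8, 1, 0, 9, 5, 2, 4, 11, 6, 7, 10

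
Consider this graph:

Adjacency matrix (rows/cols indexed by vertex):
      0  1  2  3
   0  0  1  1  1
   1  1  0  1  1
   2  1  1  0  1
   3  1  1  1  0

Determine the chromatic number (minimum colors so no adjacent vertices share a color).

The graph has a maximum clique of size 4 (lower bound on chromatic number).
A valid 4-coloring: {0: 0, 1: 1, 2: 2, 3: 3}.
Chromatic number = 4.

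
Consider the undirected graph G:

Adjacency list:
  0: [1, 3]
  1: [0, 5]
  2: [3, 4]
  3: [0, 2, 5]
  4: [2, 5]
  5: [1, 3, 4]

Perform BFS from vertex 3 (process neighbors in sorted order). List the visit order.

BFS from vertex 3 (neighbors processed in ascending order):
Visit order: 3, 0, 2, 5, 1, 4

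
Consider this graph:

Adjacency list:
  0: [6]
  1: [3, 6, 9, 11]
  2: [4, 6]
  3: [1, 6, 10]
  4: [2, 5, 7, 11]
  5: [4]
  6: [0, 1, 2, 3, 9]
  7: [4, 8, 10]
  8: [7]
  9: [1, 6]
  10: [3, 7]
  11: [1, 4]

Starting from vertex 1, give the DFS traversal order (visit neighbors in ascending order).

DFS from vertex 1 (neighbors processed in ascending order):
Visit order: 1, 3, 6, 0, 2, 4, 5, 7, 8, 10, 11, 9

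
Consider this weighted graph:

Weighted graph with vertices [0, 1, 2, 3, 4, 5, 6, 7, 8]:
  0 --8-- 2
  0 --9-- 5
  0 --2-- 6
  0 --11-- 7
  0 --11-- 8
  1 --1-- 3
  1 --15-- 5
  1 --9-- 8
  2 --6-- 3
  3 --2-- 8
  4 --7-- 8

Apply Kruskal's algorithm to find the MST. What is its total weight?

Applying Kruskal's algorithm (sort edges by weight, add if no cycle):
  Add (1,3) w=1
  Add (0,6) w=2
  Add (3,8) w=2
  Add (2,3) w=6
  Add (4,8) w=7
  Add (0,2) w=8
  Add (0,5) w=9
  Skip (1,8) w=9 (creates cycle)
  Skip (0,8) w=11 (creates cycle)
  Add (0,7) w=11
  Skip (1,5) w=15 (creates cycle)
MST weight = 46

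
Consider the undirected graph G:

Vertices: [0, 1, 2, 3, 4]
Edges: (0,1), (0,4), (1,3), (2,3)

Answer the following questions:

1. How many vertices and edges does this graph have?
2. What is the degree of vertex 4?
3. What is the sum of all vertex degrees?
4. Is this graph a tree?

Count: 5 vertices, 4 edges.
Vertex 4 has neighbors [0], degree = 1.
Handshaking lemma: 2 * 4 = 8.
A graph is a tree iff it is connected and has exactly n-1 edges. This graph is connected (all 5 vertices in one component) and has 5-1 = 4 edges. It is a tree.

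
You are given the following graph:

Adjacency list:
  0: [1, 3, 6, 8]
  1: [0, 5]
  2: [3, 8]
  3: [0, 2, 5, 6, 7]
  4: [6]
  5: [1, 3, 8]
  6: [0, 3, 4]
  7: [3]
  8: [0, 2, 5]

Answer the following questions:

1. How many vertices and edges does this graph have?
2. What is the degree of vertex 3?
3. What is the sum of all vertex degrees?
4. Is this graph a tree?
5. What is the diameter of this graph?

Count: 9 vertices, 12 edges.
Vertex 3 has neighbors [0, 2, 5, 6, 7], degree = 5.
Handshaking lemma: 2 * 12 = 24.
A tree on 9 vertices has 8 edges. This graph has 12 edges (4 extra). Not a tree.
Diameter (longest shortest path) = 3.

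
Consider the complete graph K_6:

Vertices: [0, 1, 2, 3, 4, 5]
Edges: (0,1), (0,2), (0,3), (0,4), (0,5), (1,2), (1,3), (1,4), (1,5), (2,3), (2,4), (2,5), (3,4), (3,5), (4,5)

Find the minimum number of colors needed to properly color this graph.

In K_6, every vertex is adjacent to every other vertex.
Each vertex needs a unique color.
Chromatic number = 6.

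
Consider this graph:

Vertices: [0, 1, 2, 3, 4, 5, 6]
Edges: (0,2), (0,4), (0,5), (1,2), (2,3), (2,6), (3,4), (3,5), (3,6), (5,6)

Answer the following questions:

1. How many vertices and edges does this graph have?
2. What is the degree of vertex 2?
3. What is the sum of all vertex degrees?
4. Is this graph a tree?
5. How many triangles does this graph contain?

Count: 7 vertices, 10 edges.
Vertex 2 has neighbors [0, 1, 3, 6], degree = 4.
Handshaking lemma: 2 * 10 = 20.
A tree on 7 vertices has 6 edges. This graph has 10 edges (4 extra). Not a tree.
Number of triangles = 2.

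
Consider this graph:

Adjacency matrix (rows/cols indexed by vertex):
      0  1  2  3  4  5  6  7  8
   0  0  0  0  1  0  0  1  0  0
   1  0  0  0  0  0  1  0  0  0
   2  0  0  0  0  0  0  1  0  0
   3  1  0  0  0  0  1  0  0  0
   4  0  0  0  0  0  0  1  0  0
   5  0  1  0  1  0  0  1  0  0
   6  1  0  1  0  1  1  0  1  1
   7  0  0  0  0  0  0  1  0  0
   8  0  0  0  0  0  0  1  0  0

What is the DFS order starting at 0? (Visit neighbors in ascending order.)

DFS from vertex 0 (neighbors processed in ascending order):
Visit order: 0, 3, 5, 1, 6, 2, 4, 7, 8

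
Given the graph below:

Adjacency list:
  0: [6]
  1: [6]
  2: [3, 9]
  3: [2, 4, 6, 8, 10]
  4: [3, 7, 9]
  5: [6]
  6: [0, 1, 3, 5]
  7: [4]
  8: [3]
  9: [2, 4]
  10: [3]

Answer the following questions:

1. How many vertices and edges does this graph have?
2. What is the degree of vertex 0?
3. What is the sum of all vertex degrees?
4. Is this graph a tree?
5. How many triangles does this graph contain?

Count: 11 vertices, 11 edges.
Vertex 0 has neighbors [6], degree = 1.
Handshaking lemma: 2 * 11 = 22.
A tree on 11 vertices has 10 edges. This graph has 11 edges (1 extra). Not a tree.
Number of triangles = 0.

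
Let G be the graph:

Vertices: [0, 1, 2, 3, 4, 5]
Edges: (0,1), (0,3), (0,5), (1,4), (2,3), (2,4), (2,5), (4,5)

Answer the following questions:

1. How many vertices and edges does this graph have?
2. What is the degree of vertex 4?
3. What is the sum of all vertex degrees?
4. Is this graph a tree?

Count: 6 vertices, 8 edges.
Vertex 4 has neighbors [1, 2, 5], degree = 3.
Handshaking lemma: 2 * 8 = 16.
A tree on 6 vertices has 5 edges. This graph has 8 edges (3 extra). Not a tree.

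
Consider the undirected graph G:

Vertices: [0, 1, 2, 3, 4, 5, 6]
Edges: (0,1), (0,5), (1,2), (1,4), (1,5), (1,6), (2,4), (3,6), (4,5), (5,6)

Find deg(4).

Vertex 4 has neighbors [1, 2, 5], so deg(4) = 3.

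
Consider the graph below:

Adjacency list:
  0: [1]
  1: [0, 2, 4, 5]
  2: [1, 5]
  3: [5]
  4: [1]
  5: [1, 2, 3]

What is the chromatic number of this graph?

The graph has a maximum clique of size 3 (lower bound on chromatic number).
A valid 3-coloring: {0: 1, 1: 0, 2: 2, 3: 0, 4: 1, 5: 1}.
Chromatic number = 3.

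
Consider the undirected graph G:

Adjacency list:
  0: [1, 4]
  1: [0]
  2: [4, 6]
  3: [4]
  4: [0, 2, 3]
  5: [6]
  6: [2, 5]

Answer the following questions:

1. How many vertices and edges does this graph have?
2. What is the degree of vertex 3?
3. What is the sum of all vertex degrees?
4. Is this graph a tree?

Count: 7 vertices, 6 edges.
Vertex 3 has neighbors [4], degree = 1.
Handshaking lemma: 2 * 6 = 12.
A graph is a tree iff it is connected and has exactly n-1 edges. This graph is connected (all 7 vertices in one component) and has 7-1 = 6 edges. It is a tree.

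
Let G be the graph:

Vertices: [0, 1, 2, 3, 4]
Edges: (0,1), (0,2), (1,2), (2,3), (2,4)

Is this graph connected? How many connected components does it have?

Checking connectivity: the graph has 1 connected component(s).
All vertices are reachable from each other. The graph IS connected.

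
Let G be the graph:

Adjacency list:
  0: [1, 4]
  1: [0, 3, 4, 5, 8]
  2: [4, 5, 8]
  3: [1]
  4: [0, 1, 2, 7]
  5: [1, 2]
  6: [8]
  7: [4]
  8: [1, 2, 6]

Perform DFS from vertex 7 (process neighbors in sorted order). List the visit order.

DFS from vertex 7 (neighbors processed in ascending order):
Visit order: 7, 4, 0, 1, 3, 5, 2, 8, 6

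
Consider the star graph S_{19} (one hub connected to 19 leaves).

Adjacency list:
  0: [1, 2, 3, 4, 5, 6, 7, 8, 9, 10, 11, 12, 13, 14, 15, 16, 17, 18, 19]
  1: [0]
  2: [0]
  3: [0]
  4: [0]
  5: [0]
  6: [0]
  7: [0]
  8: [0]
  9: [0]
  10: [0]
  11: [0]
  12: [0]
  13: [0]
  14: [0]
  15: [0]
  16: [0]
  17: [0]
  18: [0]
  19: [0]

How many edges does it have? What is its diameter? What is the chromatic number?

Star graph S_{19}: the hub connects to all 19 leaves.
Edges = 19.
Diameter = 2 (any leaf to hub is 1, leaf to leaf through hub is 2).
Star graphs are bipartite (hub vs leaves), so chromatic number = 2.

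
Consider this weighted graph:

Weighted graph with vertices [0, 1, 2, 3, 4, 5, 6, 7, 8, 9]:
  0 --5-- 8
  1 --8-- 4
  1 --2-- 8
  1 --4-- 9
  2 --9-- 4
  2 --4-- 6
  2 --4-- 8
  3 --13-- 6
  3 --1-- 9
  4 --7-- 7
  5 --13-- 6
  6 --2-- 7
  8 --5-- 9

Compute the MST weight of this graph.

Applying Kruskal's algorithm (sort edges by weight, add if no cycle):
  Add (3,9) w=1
  Add (1,8) w=2
  Add (6,7) w=2
  Add (1,9) w=4
  Add (2,8) w=4
  Add (2,6) w=4
  Add (0,8) w=5
  Skip (8,9) w=5 (creates cycle)
  Add (4,7) w=7
  Skip (1,4) w=8 (creates cycle)
  Skip (2,4) w=9 (creates cycle)
  Skip (3,6) w=13 (creates cycle)
  Add (5,6) w=13
MST weight = 42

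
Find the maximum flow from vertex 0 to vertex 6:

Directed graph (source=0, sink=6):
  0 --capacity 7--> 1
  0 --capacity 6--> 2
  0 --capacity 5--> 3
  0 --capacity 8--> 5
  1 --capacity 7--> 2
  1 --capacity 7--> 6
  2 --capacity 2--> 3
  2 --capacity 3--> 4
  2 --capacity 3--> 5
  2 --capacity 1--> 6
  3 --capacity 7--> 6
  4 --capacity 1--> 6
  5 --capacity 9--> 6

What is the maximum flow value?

Computing max flow:
  Flow on (0->1): 7/7
  Flow on (0->2): 5/6
  Flow on (0->3): 5/5
  Flow on (0->5): 8/8
  Flow on (1->6): 7/7
  Flow on (2->3): 2/2
  Flow on (2->4): 1/3
  Flow on (2->5): 1/3
  Flow on (2->6): 1/1
  Flow on (3->6): 7/7
  Flow on (4->6): 1/1
  Flow on (5->6): 9/9
Maximum flow = 25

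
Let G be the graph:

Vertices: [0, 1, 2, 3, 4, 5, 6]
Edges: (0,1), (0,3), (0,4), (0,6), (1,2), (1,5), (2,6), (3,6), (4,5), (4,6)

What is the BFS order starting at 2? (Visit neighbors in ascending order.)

BFS from vertex 2 (neighbors processed in ascending order):
Visit order: 2, 1, 6, 0, 5, 3, 4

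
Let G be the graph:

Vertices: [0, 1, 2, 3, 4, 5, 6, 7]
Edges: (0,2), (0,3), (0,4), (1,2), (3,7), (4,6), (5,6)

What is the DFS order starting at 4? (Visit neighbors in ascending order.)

DFS from vertex 4 (neighbors processed in ascending order):
Visit order: 4, 0, 2, 1, 3, 7, 6, 5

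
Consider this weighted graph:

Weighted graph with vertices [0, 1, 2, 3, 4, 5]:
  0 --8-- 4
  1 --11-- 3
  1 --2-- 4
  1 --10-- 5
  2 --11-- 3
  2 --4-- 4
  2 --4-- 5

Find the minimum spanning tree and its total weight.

Applying Kruskal's algorithm (sort edges by weight, add if no cycle):
  Add (1,4) w=2
  Add (2,5) w=4
  Add (2,4) w=4
  Add (0,4) w=8
  Skip (1,5) w=10 (creates cycle)
  Add (1,3) w=11
  Skip (2,3) w=11 (creates cycle)
MST weight = 29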